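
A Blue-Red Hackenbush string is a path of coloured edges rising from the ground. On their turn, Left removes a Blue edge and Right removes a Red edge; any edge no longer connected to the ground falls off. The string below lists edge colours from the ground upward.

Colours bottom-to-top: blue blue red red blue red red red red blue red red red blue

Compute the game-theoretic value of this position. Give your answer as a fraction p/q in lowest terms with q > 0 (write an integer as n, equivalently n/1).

Prefix values for blue blue red red blue red red red red blue red red red blue via {L|R} + simplicity:
v_1 [b]  L=[0]  R=[]  → 1
v_2 [bb]  L=[0, 1]  R=[]  → 2
v_3 [bbr]  L=[0, 1]  R=[2]  → 3/2
v_4 [bbrr]  L=[0, 1]  R=[3/2, 2]  → 5/4
v_5 [bbrrb]  L=[0, 1, 5/4]  R=[3/2, 2]  → 11/8
v_6 [bbrrbr]  L=[0, 1, 5/4]  R=[11/8, 3/2, 2]  → 21/16
v_7 [bbrrbrr]  L=[0, 1, 5/4]  R=[21/16, 11/8, 3/2, 2]  → 41/32
v_8 [bbrrbrrr]  L=[0, 1, 5/4]  R=[41/32, 21/16, 11/8, 3/2, 2]  → 81/64
v_9 [bbrrbrrrr]  L=[0, 1, 5/4]  R=[81/64, 41/32, 21/16, 11/8, 3/2, 2]  → 161/128
v_10 [bbrrbrrrrb]  L=[0, 1, 5/4, 161/128]  R=[81/64, 41/32, 21/16, 11/8, 3/2, 2]  → 323/256
v_11 [bbrrbrrrrbr]  L=[0, 1, 5/4, 161/128]  R=[323/256, 81/64, 41/32, 21/16, 11/8, 3/2, 2]  → 645/512
v_12 [bbrrbrrrrbrr]  L=[0, 1, 5/4, 161/128]  R=[645/512, 323/256, 81/64, 41/32, 21/16, 11/8, 3/2, 2]  → 1289/1024
v_13 [bbrrbrrrrbrrr]  L=[0, 1, 5/4, 161/128]  R=[1289/1024, 645/512, 323/256, 81/64, 41/32, 21/16, 11/8, 3/2, 2]  → 2577/2048
v_14 [bbrrbrrrrbrrrb]  L=[0, 1, 5/4, 161/128, 2577/2048]  R=[1289/1024, 645/512, 323/256, 81/64, 41/32, 21/16, 11/8, 3/2, 2]  → 5155/4096

5155/4096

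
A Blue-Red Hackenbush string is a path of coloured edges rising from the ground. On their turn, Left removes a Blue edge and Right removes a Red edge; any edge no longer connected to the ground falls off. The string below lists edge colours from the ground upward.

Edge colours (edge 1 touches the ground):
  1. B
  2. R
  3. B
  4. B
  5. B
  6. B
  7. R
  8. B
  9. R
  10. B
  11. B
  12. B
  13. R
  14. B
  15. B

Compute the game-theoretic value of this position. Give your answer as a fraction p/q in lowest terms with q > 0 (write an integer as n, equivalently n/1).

15735/16384

step 1: add B to get B; options L={ 0 } R={ — } — 1
step 2: add R to get BR; options L={ 0 } R={ 1 } — 1/2
step 3: add B to get BRB; options L={ 0,1/2 } R={ 1 } — 3/4
step 4: add B to get BRBB; options L={ 0,1/2,3/4 } R={ 1 } — 7/8
step 5: add B to get BRBBB; options L={ 0,1/2,3/4,7/8 } R={ 1 } — 15/16
step 6: add B to get BRBBBB; options L={ 0,1/2,3/4,7/8,15/16 } R={ 1 } — 31/32
step 7: add R to get BRBBBBR; options L={ 0,1/2,3/4,7/8,15/16 } R={ 31/32,1 } — 61/64
step 8: add B to get BRBBBBRB; options L={ 0,1/2,3/4,7/8,15/16,61/64 } R={ 31/32,1 } — 123/128
step 9: add R to get BRBBBBRBR; options L={ 0,1/2,3/4,7/8,15/16,61/64 } R={ 123/128,31/32,1 } — 245/256
step 10: add B to get BRBBBBRBRB; options L={ 0,1/2,3/4,7/8,15/16,61/64,245/256 } R={ 123/128,31/32,1 } — 491/512
step 11: add B to get BRBBBBRBRBB; options L={ 0,1/2,3/4,7/8,15/16,61/64,245/256,491/512 } R={ 123/128,31/32,1 } — 983/1024
step 12: add B to get BRBBBBRBRBBB; options L={ 0,1/2,3/4,7/8,15/16,61/64,245/256,491/512,983/1024 } R={ 123/128,31/32,1 } — 1967/2048
step 13: add R to get BRBBBBRBRBBBR; options L={ 0,1/2,3/4,7/8,15/16,61/64,245/256,491/512,983/1024 } R={ 1967/2048,123/128,31/32,1 } — 3933/4096
step 14: add B to get BRBBBBRBRBBBRB; options L={ 0,1/2,3/4,7/8,15/16,61/64,245/256,491/512,983/1024,3933/4096 } R={ 1967/2048,123/128,31/32,1 } — 7867/8192
step 15: add B to get BRBBBBRBRBBBRBB; options L={ 0,1/2,3/4,7/8,15/16,61/64,245/256,491/512,983/1024,3933/4096,7867/8192 } R={ 1967/2048,123/128,31/32,1 } — 15735/16384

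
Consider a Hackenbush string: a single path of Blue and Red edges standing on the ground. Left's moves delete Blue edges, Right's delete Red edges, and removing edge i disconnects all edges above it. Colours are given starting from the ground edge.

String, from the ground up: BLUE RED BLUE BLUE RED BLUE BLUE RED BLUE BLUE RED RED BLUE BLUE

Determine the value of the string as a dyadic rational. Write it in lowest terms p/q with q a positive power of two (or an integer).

value_1 [B]  L=[0]  R=[none]  → 1
value_2 [BR]  L=[0]  R=[1]  → 1/2
value_3 [BRB]  L=[0,1/2]  R=[1]  → 3/4
value_4 [BRBB]  L=[0,1/2,3/4]  R=[1]  → 7/8
value_5 [BRBBR]  L=[0,1/2,3/4]  R=[7/8,1]  → 13/16
value_6 [BRBBRB]  L=[0,1/2,3/4,13/16]  R=[7/8,1]  → 27/32
value_7 [BRBBRBB]  L=[0,1/2,3/4,13/16,27/32]  R=[7/8,1]  → 55/64
value_8 [BRBBRBBR]  L=[0,1/2,3/4,13/16,27/32]  R=[55/64,7/8,1]  → 109/128
value_9 [BRBBRBBRB]  L=[0,1/2,3/4,13/16,27/32,109/128]  R=[55/64,7/8,1]  → 219/256
value_10 [BRBBRBBRBB]  L=[0,1/2,3/4,13/16,27/32,109/128,219/256]  R=[55/64,7/8,1]  → 439/512
value_11 [BRBBRBBRBBR]  L=[0,1/2,3/4,13/16,27/32,109/128,219/256]  R=[439/512,55/64,7/8,1]  → 877/1024
value_12 [BRBBRBBRBBRR]  L=[0,1/2,3/4,13/16,27/32,109/128,219/256]  R=[877/1024,439/512,55/64,7/8,1]  → 1753/2048
value_13 [BRBBRBBRBBRRB]  L=[0,1/2,3/4,13/16,27/32,109/128,219/256,1753/2048]  R=[877/1024,439/512,55/64,7/8,1]  → 3507/4096
value_14 [BRBBRBBRBBRRBB]  L=[0,1/2,3/4,13/16,27/32,109/128,219/256,1753/2048,3507/4096]  R=[877/1024,439/512,55/64,7/8,1]  → 7015/8192

7015/8192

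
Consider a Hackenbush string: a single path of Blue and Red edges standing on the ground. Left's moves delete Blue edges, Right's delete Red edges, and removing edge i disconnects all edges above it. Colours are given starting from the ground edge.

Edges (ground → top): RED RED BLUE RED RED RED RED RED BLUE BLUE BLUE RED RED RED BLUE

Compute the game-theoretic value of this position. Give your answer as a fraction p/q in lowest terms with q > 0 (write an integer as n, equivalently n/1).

-16157/8192

value_1 [R]  L=[·]  R=[0]  ⇒ -1
value_2 [RR]  L=[·]  R=[-1,0]  ⇒ -2
value_3 [RRB]  L=[-2]  R=[-1,0]  ⇒ -3/2
value_4 [RRBR]  L=[-2]  R=[-3/2,-1,0]  ⇒ -7/4
value_5 [RRBRR]  L=[-2]  R=[-7/4,-3/2,-1,0]  ⇒ -15/8
value_6 [RRBRRR]  L=[-2]  R=[-15/8,-7/4,-3/2,-1,0]  ⇒ -31/16
value_7 [RRBRRRR]  L=[-2]  R=[-31/16,-15/8,-7/4,-3/2,-1,0]  ⇒ -63/32
value_8 [RRBRRRRR]  L=[-2]  R=[-63/32,-31/16,-15/8,-7/4,-3/2,-1,0]  ⇒ -127/64
value_9 [RRBRRRRRB]  L=[-2,-127/64]  R=[-63/32,-31/16,-15/8,-7/4,-3/2,-1,0]  ⇒ -253/128
value_10 [RRBRRRRRBB]  L=[-2,-127/64,-253/128]  R=[-63/32,-31/16,-15/8,-7/4,-3/2,-1,0]  ⇒ -505/256
value_11 [RRBRRRRRBBB]  L=[-2,-127/64,-253/128,-505/256]  R=[-63/32,-31/16,-15/8,-7/4,-3/2,-1,0]  ⇒ -1009/512
value_12 [RRBRRRRRBBBR]  L=[-2,-127/64,-253/128,-505/256]  R=[-1009/512,-63/32,-31/16,-15/8,-7/4,-3/2,-1,0]  ⇒ -2019/1024
value_13 [RRBRRRRRBBBRR]  L=[-2,-127/64,-253/128,-505/256]  R=[-2019/1024,-1009/512,-63/32,-31/16,-15/8,-7/4,-3/2,-1,0]  ⇒ -4039/2048
value_14 [RRBRRRRRBBBRRR]  L=[-2,-127/64,-253/128,-505/256]  R=[-4039/2048,-2019/1024,-1009/512,-63/32,-31/16,-15/8,-7/4,-3/2,-1,0]  ⇒ -8079/4096
value_15 [RRBRRRRRBBBRRRB]  L=[-2,-127/64,-253/128,-505/256,-8079/4096]  R=[-4039/2048,-2019/1024,-1009/512,-63/32,-31/16,-15/8,-7/4,-3/2,-1,0]  ⇒ -16157/8192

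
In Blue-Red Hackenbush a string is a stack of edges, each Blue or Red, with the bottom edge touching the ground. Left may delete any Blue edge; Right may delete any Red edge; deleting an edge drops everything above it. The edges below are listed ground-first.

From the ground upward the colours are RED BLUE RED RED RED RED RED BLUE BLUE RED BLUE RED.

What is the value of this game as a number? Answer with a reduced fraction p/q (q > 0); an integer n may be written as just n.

-1995/2048

Prefix values for RED BLUE RED RED RED RED RED BLUE BLUE RED BLUE RED via {L|R} + simplicity:
G_1 [R]  L=[—]  R=[0]  gives -1
G_2 [RB]  L=[-1]  R=[0]  gives -1/2
G_3 [RBR]  L=[-1]  R=[-1/2, 0]  gives -3/4
G_4 [RBRR]  L=[-1]  R=[-3/4, -1/2, 0]  gives -7/8
G_5 [RBRRR]  L=[-1]  R=[-7/8, -3/4, -1/2, 0]  gives -15/16
G_6 [RBRRRR]  L=[-1]  R=[-15/16, -7/8, -3/4, -1/2, 0]  gives -31/32
G_7 [RBRRRRR]  L=[-1]  R=[-31/32, -15/16, -7/8, -3/4, -1/2, 0]  gives -63/64
G_8 [RBRRRRRB]  L=[-1, -63/64]  R=[-31/32, -15/16, -7/8, -3/4, -1/2, 0]  gives -125/128
G_9 [RBRRRRRBB]  L=[-1, -63/64, -125/128]  R=[-31/32, -15/16, -7/8, -3/4, -1/2, 0]  gives -249/256
G_10 [RBRRRRRBBR]  L=[-1, -63/64, -125/128]  R=[-249/256, -31/32, -15/16, -7/8, -3/4, -1/2, 0]  gives -499/512
G_11 [RBRRRRRBBRB]  L=[-1, -63/64, -125/128, -499/512]  R=[-249/256, -31/32, -15/16, -7/8, -3/4, -1/2, 0]  gives -997/1024
G_12 [RBRRRRRBBRBR]  L=[-1, -63/64, -125/128, -499/512]  R=[-997/1024, -249/256, -31/32, -15/16, -7/8, -3/4, -1/2, 0]  gives -1995/2048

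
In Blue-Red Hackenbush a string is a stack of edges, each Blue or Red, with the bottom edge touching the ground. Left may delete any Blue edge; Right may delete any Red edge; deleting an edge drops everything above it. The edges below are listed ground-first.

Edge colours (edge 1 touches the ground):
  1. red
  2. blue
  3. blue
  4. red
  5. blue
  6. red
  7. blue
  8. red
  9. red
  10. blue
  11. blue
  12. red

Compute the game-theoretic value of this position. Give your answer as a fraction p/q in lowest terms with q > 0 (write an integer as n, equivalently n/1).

edge 1 of 12 (red): { · | 0 } = -1
edge 2 of 12 (blue): { -1 | 0 } = -1/2
edge 3 of 12 (blue): { -1; -1/2 | 0 } = -1/4
edge 4 of 12 (red): { -1; -1/2 | -1/4; 0 } = -3/8
edge 5 of 12 (blue): { -1; -1/2; -3/8 | -1/4; 0 } = -5/16
edge 6 of 12 (red): { -1; -1/2; -3/8 | -5/16; -1/4; 0 } = -11/32
edge 7 of 12 (blue): { -1; -1/2; -3/8; -11/32 | -5/16; -1/4; 0 } = -21/64
edge 8 of 12 (red): { -1; -1/2; -3/8; -11/32 | -21/64; -5/16; -1/4; 0 } = -43/128
edge 9 of 12 (red): { -1; -1/2; -3/8; -11/32 | -43/128; -21/64; -5/16; -1/4; 0 } = -87/256
edge 10 of 12 (blue): { -1; -1/2; -3/8; -11/32; -87/256 | -43/128; -21/64; -5/16; -1/4; 0 } = -173/512
edge 11 of 12 (blue): { -1; -1/2; -3/8; -11/32; -87/256; -173/512 | -43/128; -21/64; -5/16; -1/4; 0 } = -345/1024
edge 12 of 12 (red): { -1; -1/2; -3/8; -11/32; -87/256; -173/512 | -345/1024; -43/128; -21/64; -5/16; -1/4; 0 } = -691/2048

-691/2048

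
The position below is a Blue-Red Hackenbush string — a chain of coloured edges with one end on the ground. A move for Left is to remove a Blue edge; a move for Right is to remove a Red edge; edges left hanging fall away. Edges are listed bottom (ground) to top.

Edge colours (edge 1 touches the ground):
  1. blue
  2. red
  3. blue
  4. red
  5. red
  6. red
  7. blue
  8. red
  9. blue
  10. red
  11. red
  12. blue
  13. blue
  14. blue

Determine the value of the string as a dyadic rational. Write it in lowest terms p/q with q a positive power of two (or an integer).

Build val(s[:k]) for k = 1..14, string s = blue red blue red red red blue red blue red red blue blue blue.
edge 1 of 14 (blue): { 0 | (no moves) } → 1
edge 2 of 14 (red): { 0 | 1 } → 1/2
edge 3 of 14 (blue): { 0 1/2 | 1 } → 3/4
edge 4 of 14 (red): { 0 1/2 | 3/4 1 } → 5/8
edge 5 of 14 (red): { 0 1/2 | 5/8 3/4 1 } → 9/16
edge 6 of 14 (red): { 0 1/2 | 9/16 5/8 3/4 1 } → 17/32
edge 7 of 14 (blue): { 0 1/2 17/32 | 9/16 5/8 3/4 1 } → 35/64
edge 8 of 14 (red): { 0 1/2 17/32 | 35/64 9/16 5/8 3/4 1 } → 69/128
edge 9 of 14 (blue): { 0 1/2 17/32 69/128 | 35/64 9/16 5/8 3/4 1 } → 139/256
edge 10 of 14 (red): { 0 1/2 17/32 69/128 | 139/256 35/64 9/16 5/8 3/4 1 } → 277/512
edge 11 of 14 (red): { 0 1/2 17/32 69/128 | 277/512 139/256 35/64 9/16 5/8 3/4 1 } → 553/1024
edge 12 of 14 (blue): { 0 1/2 17/32 69/128 553/1024 | 277/512 139/256 35/64 9/16 5/8 3/4 1 } → 1107/2048
edge 13 of 14 (blue): { 0 1/2 17/32 69/128 553/1024 1107/2048 | 277/512 139/256 35/64 9/16 5/8 3/4 1 } → 2215/4096
edge 14 of 14 (blue): { 0 1/2 17/32 69/128 553/1024 1107/2048 2215/4096 | 277/512 139/256 35/64 9/16 5/8 3/4 1 } → 4431/8192

4431/8192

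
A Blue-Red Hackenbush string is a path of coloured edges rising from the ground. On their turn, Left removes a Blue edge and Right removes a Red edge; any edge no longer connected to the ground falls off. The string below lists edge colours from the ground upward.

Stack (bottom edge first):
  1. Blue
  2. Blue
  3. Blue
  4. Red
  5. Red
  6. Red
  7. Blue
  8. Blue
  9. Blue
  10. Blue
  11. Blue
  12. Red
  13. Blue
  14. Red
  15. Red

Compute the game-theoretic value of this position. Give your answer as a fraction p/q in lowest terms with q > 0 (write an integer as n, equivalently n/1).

Build v(s[:k]) for k = 1..15, string s = Blue Blue Blue Red Red Red Blue Blue Blue Blue Blue Red Blue Red Red.
v(B) = { 0 | ∅ } ⇒ 1
v(BB) = { 0 1 | ∅ } ⇒ 2
v(BBB) = { 0 1 2 | ∅ } ⇒ 3
v(BBBR) = { 0 1 2 | 3 } ⇒ 5/2
v(BBBRR) = { 0 1 2 | 5/2 3 } ⇒ 9/4
v(BBBRRR) = { 0 1 2 | 9/4 5/2 3 } ⇒ 17/8
v(BBBRRRB) = { 0 1 2 17/8 | 9/4 5/2 3 } ⇒ 35/16
v(BBBRRRBB) = { 0 1 2 17/8 35/16 | 9/4 5/2 3 } ⇒ 71/32
v(BBBRRRBBB) = { 0 1 2 17/8 35/16 71/32 | 9/4 5/2 3 } ⇒ 143/64
v(BBBRRRBBBB) = { 0 1 2 17/8 35/16 71/32 143/64 | 9/4 5/2 3 } ⇒ 287/128
v(BBBRRRBBBBB) = { 0 1 2 17/8 35/16 71/32 143/64 287/128 | 9/4 5/2 3 } ⇒ 575/256
v(BBBRRRBBBBBR) = { 0 1 2 17/8 35/16 71/32 143/64 287/128 | 575/256 9/4 5/2 3 } ⇒ 1149/512
v(BBBRRRBBBBBRB) = { 0 1 2 17/8 35/16 71/32 143/64 287/128 1149/512 | 575/256 9/4 5/2 3 } ⇒ 2299/1024
v(BBBRRRBBBBBRBR) = { 0 1 2 17/8 35/16 71/32 143/64 287/128 1149/512 | 2299/1024 575/256 9/4 5/2 3 } ⇒ 4597/2048
v(BBBRRRBBBBBRBRR) = { 0 1 2 17/8 35/16 71/32 143/64 287/128 1149/512 | 4597/2048 2299/1024 575/256 9/4 5/2 3 } ⇒ 9193/4096

9193/4096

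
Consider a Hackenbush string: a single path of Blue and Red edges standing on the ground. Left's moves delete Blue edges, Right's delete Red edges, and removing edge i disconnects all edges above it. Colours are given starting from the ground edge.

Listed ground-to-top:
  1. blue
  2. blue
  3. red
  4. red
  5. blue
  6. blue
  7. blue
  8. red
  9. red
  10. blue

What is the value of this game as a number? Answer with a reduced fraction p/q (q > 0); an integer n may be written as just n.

G(b) = { 0 | · } — 1
G(bb) = { 0, 1 | · } — 2
G(bbr) = { 0, 1 | 2 } — 3/2
G(bbrr) = { 0, 1 | 3/2, 2 } — 5/4
G(bbrrb) = { 0, 1, 5/4 | 3/2, 2 } — 11/8
G(bbrrbb) = { 0, 1, 5/4, 11/8 | 3/2, 2 } — 23/16
G(bbrrbbb) = { 0, 1, 5/4, 11/8, 23/16 | 3/2, 2 } — 47/32
G(bbrrbbbr) = { 0, 1, 5/4, 11/8, 23/16 | 47/32, 3/2, 2 } — 93/64
G(bbrrbbbrr) = { 0, 1, 5/4, 11/8, 23/16 | 93/64, 47/32, 3/2, 2 } — 185/128
G(bbrrbbbrrb) = { 0, 1, 5/4, 11/8, 23/16, 185/128 | 93/64, 47/32, 3/2, 2 } — 371/256

371/256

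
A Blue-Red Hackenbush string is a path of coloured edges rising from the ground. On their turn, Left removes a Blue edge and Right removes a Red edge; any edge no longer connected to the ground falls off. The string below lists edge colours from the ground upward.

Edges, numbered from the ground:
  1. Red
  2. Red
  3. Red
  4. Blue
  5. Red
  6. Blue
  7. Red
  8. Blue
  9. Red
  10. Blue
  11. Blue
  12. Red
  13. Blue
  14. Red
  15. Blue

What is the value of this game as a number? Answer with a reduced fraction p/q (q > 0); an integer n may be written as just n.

-10901/4096

edge 1 of 15 (Red): { · | 0 } ⇒ -1
edge 2 of 15 (Red): { · | -1, 0 } ⇒ -2
edge 3 of 15 (Red): { · | -2, -1, 0 } ⇒ -3
edge 4 of 15 (Blue): { -3 | -2, -1, 0 } ⇒ -5/2
edge 5 of 15 (Red): { -3 | -5/2, -2, -1, 0 } ⇒ -11/4
edge 6 of 15 (Blue): { -3, -11/4 | -5/2, -2, -1, 0 } ⇒ -21/8
edge 7 of 15 (Red): { -3, -11/4 | -21/8, -5/2, -2, -1, 0 } ⇒ -43/16
edge 8 of 15 (Blue): { -3, -11/4, -43/16 | -21/8, -5/2, -2, -1, 0 } ⇒ -85/32
edge 9 of 15 (Red): { -3, -11/4, -43/16 | -85/32, -21/8, -5/2, -2, -1, 0 } ⇒ -171/64
edge 10 of 15 (Blue): { -3, -11/4, -43/16, -171/64 | -85/32, -21/8, -5/2, -2, -1, 0 } ⇒ -341/128
edge 11 of 15 (Blue): { -3, -11/4, -43/16, -171/64, -341/128 | -85/32, -21/8, -5/2, -2, -1, 0 } ⇒ -681/256
edge 12 of 15 (Red): { -3, -11/4, -43/16, -171/64, -341/128 | -681/256, -85/32, -21/8, -5/2, -2, -1, 0 } ⇒ -1363/512
edge 13 of 15 (Blue): { -3, -11/4, -43/16, -171/64, -341/128, -1363/512 | -681/256, -85/32, -21/8, -5/2, -2, -1, 0 } ⇒ -2725/1024
edge 14 of 15 (Red): { -3, -11/4, -43/16, -171/64, -341/128, -1363/512 | -2725/1024, -681/256, -85/32, -21/8, -5/2, -2, -1, 0 } ⇒ -5451/2048
edge 15 of 15 (Blue): { -3, -11/4, -43/16, -171/64, -341/128, -1363/512, -5451/2048 | -2725/1024, -681/256, -85/32, -21/8, -5/2, -2, -1, 0 } ⇒ -10901/4096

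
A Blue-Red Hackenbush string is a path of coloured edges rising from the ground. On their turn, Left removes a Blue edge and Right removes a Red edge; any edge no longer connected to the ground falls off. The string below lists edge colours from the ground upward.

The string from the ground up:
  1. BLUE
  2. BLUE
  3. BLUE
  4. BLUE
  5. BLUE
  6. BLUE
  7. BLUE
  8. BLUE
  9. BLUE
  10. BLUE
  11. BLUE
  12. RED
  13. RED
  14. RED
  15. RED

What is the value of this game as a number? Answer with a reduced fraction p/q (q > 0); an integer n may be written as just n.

161/16

Build val(s[:k]) for k = 1..15, string s = BLUE BLUE BLUE BLUE BLUE BLUE BLUE BLUE BLUE BLUE BLUE RED RED RED RED.
B: Left { 0 }, Right { — } -> simplest 1
BB: Left { 0, 1 }, Right { — } -> simplest 2
BBB: Left { 0, 1, 2 }, Right { — } -> simplest 3
BBBB: Left { 0, 1, 2, 3 }, Right { — } -> simplest 4
BBBBB: Left { 0, 1, 2, 3, 4 }, Right { — } -> simplest 5
BBBBBB: Left { 0, 1, 2, 3, 4, 5 }, Right { — } -> simplest 6
BBBBBBB: Left { 0, 1, 2, 3, 4, 5, 6 }, Right { — } -> simplest 7
BBBBBBBB: Left { 0, 1, 2, 3, 4, 5, 6, 7 }, Right { — } -> simplest 8
BBBBBBBBB: Left { 0, 1, 2, 3, 4, 5, 6, 7, 8 }, Right { — } -> simplest 9
BBBBBBBBBB: Left { 0, 1, 2, 3, 4, 5, 6, 7, 8, 9 }, Right { — } -> simplest 10
BBBBBBBBBBB: Left { 0, 1, 2, 3, 4, 5, 6, 7, 8, 9, 10 }, Right { — } -> simplest 11
BBBBBBBBBBBR: Left { 0, 1, 2, 3, 4, 5, 6, 7, 8, 9, 10 }, Right { 11 } -> simplest 21/2
BBBBBBBBBBBRR: Left { 0, 1, 2, 3, 4, 5, 6, 7, 8, 9, 10 }, Right { 21/2, 11 } -> simplest 41/4
BBBBBBBBBBBRRR: Left { 0, 1, 2, 3, 4, 5, 6, 7, 8, 9, 10 }, Right { 41/4, 21/2, 11 } -> simplest 81/8
BBBBBBBBBBBRRRR: Left { 0, 1, 2, 3, 4, 5, 6, 7, 8, 9, 10 }, Right { 81/8, 41/4, 21/2, 11 } -> simplest 161/16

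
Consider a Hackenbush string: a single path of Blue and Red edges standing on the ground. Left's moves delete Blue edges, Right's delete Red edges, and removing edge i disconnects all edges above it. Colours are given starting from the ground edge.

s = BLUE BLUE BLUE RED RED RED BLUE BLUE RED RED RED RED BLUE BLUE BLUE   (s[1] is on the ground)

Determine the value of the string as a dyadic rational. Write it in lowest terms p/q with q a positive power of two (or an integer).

8975/4096

B: Left { 0 }, Right {  } ⇒ simplest 1
BB: Left { 0,1 }, Right {  } ⇒ simplest 2
BBB: Left { 0,1,2 }, Right {  } ⇒ simplest 3
BBBR: Left { 0,1,2 }, Right { 3 } ⇒ simplest 5/2
BBBRR: Left { 0,1,2 }, Right { 5/2,3 } ⇒ simplest 9/4
BBBRRR: Left { 0,1,2 }, Right { 9/4,5/2,3 } ⇒ simplest 17/8
BBBRRRB: Left { 0,1,2,17/8 }, Right { 9/4,5/2,3 } ⇒ simplest 35/16
BBBRRRBB: Left { 0,1,2,17/8,35/16 }, Right { 9/4,5/2,3 } ⇒ simplest 71/32
BBBRRRBBR: Left { 0,1,2,17/8,35/16 }, Right { 71/32,9/4,5/2,3 } ⇒ simplest 141/64
BBBRRRBBRR: Left { 0,1,2,17/8,35/16 }, Right { 141/64,71/32,9/4,5/2,3 } ⇒ simplest 281/128
BBBRRRBBRRR: Left { 0,1,2,17/8,35/16 }, Right { 281/128,141/64,71/32,9/4,5/2,3 } ⇒ simplest 561/256
BBBRRRBBRRRR: Left { 0,1,2,17/8,35/16 }, Right { 561/256,281/128,141/64,71/32,9/4,5/2,3 } ⇒ simplest 1121/512
BBBRRRBBRRRRB: Left { 0,1,2,17/8,35/16,1121/512 }, Right { 561/256,281/128,141/64,71/32,9/4,5/2,3 } ⇒ simplest 2243/1024
BBBRRRBBRRRRBB: Left { 0,1,2,17/8,35/16,1121/512,2243/1024 }, Right { 561/256,281/128,141/64,71/32,9/4,5/2,3 } ⇒ simplest 4487/2048
BBBRRRBBRRRRBBB: Left { 0,1,2,17/8,35/16,1121/512,2243/1024,4487/2048 }, Right { 561/256,281/128,141/64,71/32,9/4,5/2,3 } ⇒ simplest 8975/4096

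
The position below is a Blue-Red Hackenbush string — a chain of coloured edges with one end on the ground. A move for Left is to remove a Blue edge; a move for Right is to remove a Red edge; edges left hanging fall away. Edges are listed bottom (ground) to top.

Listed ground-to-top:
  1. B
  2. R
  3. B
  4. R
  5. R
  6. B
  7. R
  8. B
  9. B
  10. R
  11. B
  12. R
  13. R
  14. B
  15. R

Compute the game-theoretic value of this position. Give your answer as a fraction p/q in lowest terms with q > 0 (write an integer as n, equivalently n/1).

step 1: add B to get B; options L={ 0 } R={ (no moves) } => 1
step 2: add R to get BR; options L={ 0 } R={ 1 } => 1/2
step 3: add B to get BRB; options L={ 0 1/2 } R={ 1 } => 3/4
step 4: add R to get BRBR; options L={ 0 1/2 } R={ 3/4 1 } => 5/8
step 5: add R to get BRBRR; options L={ 0 1/2 } R={ 5/8 3/4 1 } => 9/16
step 6: add B to get BRBRRB; options L={ 0 1/2 9/16 } R={ 5/8 3/4 1 } => 19/32
step 7: add R to get BRBRRBR; options L={ 0 1/2 9/16 } R={ 19/32 5/8 3/4 1 } => 37/64
step 8: add B to get BRBRRBRB; options L={ 0 1/2 9/16 37/64 } R={ 19/32 5/8 3/4 1 } => 75/128
step 9: add B to get BRBRRBRBB; options L={ 0 1/2 9/16 37/64 75/128 } R={ 19/32 5/8 3/4 1 } => 151/256
step 10: add R to get BRBRRBRBBR; options L={ 0 1/2 9/16 37/64 75/128 } R={ 151/256 19/32 5/8 3/4 1 } => 301/512
step 11: add B to get BRBRRBRBBRB; options L={ 0 1/2 9/16 37/64 75/128 301/512 } R={ 151/256 19/32 5/8 3/4 1 } => 603/1024
step 12: add R to get BRBRRBRBBRBR; options L={ 0 1/2 9/16 37/64 75/128 301/512 } R={ 603/1024 151/256 19/32 5/8 3/4 1 } => 1205/2048
step 13: add R to get BRBRRBRBBRBRR; options L={ 0 1/2 9/16 37/64 75/128 301/512 } R={ 1205/2048 603/1024 151/256 19/32 5/8 3/4 1 } => 2409/4096
step 14: add B to get BRBRRBRBBRBRRB; options L={ 0 1/2 9/16 37/64 75/128 301/512 2409/4096 } R={ 1205/2048 603/1024 151/256 19/32 5/8 3/4 1 } => 4819/8192
step 15: add R to get BRBRRBRBBRBRRBR; options L={ 0 1/2 9/16 37/64 75/128 301/512 2409/4096 } R={ 4819/8192 1205/2048 603/1024 151/256 19/32 5/8 3/4 1 } => 9637/16384

9637/16384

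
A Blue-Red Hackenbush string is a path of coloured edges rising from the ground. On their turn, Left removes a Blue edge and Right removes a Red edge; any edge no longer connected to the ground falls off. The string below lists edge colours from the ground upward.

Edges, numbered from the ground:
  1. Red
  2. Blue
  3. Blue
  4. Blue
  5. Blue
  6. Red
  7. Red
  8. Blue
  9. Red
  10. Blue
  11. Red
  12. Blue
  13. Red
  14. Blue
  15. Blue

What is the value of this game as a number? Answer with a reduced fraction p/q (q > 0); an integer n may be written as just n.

Build value(s[:k]) for k = 1..15, string s = Red Blue Blue Blue Blue Red Red Blue Red Blue Red Blue Red Blue Blue.
value(R) = { (no moves) | 0 } ⇒ -1
value(RB) = { -1 | 0 } ⇒ -1/2
value(RBB) = { -1; -1/2 | 0 } ⇒ -1/4
value(RBBB) = { -1; -1/2; -1/4 | 0 } ⇒ -1/8
value(RBBBB) = { -1; -1/2; -1/4; -1/8 | 0 } ⇒ -1/16
value(RBBBBR) = { -1; -1/2; -1/4; -1/8 | -1/16; 0 } ⇒ -3/32
value(RBBBBRR) = { -1; -1/2; -1/4; -1/8 | -3/32; -1/16; 0 } ⇒ -7/64
value(RBBBBRRB) = { -1; -1/2; -1/4; -1/8; -7/64 | -3/32; -1/16; 0 } ⇒ -13/128
value(RBBBBRRBR) = { -1; -1/2; -1/4; -1/8; -7/64 | -13/128; -3/32; -1/16; 0 } ⇒ -27/256
value(RBBBBRRBRB) = { -1; -1/2; -1/4; -1/8; -7/64; -27/256 | -13/128; -3/32; -1/16; 0 } ⇒ -53/512
value(RBBBBRRBRBR) = { -1; -1/2; -1/4; -1/8; -7/64; -27/256 | -53/512; -13/128; -3/32; -1/16; 0 } ⇒ -107/1024
value(RBBBBRRBRBRB) = { -1; -1/2; -1/4; -1/8; -7/64; -27/256; -107/1024 | -53/512; -13/128; -3/32; -1/16; 0 } ⇒ -213/2048
value(RBBBBRRBRBRBR) = { -1; -1/2; -1/4; -1/8; -7/64; -27/256; -107/1024 | -213/2048; -53/512; -13/128; -3/32; -1/16; 0 } ⇒ -427/4096
value(RBBBBRRBRBRBRB) = { -1; -1/2; -1/4; -1/8; -7/64; -27/256; -107/1024; -427/4096 | -213/2048; -53/512; -13/128; -3/32; -1/16; 0 } ⇒ -853/8192
value(RBBBBRRBRBRBRBB) = { -1; -1/2; -1/4; -1/8; -7/64; -27/256; -107/1024; -427/4096; -853/8192 | -213/2048; -53/512; -13/128; -3/32; -1/16; 0 } ⇒ -1705/16384

-1705/16384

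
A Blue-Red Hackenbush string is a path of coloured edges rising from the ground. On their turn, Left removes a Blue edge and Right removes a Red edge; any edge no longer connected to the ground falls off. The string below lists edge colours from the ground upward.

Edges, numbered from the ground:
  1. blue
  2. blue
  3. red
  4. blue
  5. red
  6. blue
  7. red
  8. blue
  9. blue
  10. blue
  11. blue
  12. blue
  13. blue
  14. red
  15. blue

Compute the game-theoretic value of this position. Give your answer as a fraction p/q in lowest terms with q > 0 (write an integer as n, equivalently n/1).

13819/8192

Prefix values for blue blue red blue red blue red blue blue blue blue blue blue red blue via {L|R} + simplicity:
b: Left { 0 }, Right { (no moves) } -> simplest 1
bb: Left { 0 1 }, Right { (no moves) } -> simplest 2
bbr: Left { 0 1 }, Right { 2 } -> simplest 3/2
bbrb: Left { 0 1 3/2 }, Right { 2 } -> simplest 7/4
bbrbr: Left { 0 1 3/2 }, Right { 7/4 2 } -> simplest 13/8
bbrbrb: Left { 0 1 3/2 13/8 }, Right { 7/4 2 } -> simplest 27/16
bbrbrbr: Left { 0 1 3/2 13/8 }, Right { 27/16 7/4 2 } -> simplest 53/32
bbrbrbrb: Left { 0 1 3/2 13/8 53/32 }, Right { 27/16 7/4 2 } -> simplest 107/64
bbrbrbrbb: Left { 0 1 3/2 13/8 53/32 107/64 }, Right { 27/16 7/4 2 } -> simplest 215/128
bbrbrbrbbb: Left { 0 1 3/2 13/8 53/32 107/64 215/128 }, Right { 27/16 7/4 2 } -> simplest 431/256
bbrbrbrbbbb: Left { 0 1 3/2 13/8 53/32 107/64 215/128 431/256 }, Right { 27/16 7/4 2 } -> simplest 863/512
bbrbrbrbbbbb: Left { 0 1 3/2 13/8 53/32 107/64 215/128 431/256 863/512 }, Right { 27/16 7/4 2 } -> simplest 1727/1024
bbrbrbrbbbbbb: Left { 0 1 3/2 13/8 53/32 107/64 215/128 431/256 863/512 1727/1024 }, Right { 27/16 7/4 2 } -> simplest 3455/2048
bbrbrbrbbbbbbr: Left { 0 1 3/2 13/8 53/32 107/64 215/128 431/256 863/512 1727/1024 }, Right { 3455/2048 27/16 7/4 2 } -> simplest 6909/4096
bbrbrbrbbbbbbrb: Left { 0 1 3/2 13/8 53/32 107/64 215/128 431/256 863/512 1727/1024 6909/4096 }, Right { 3455/2048 27/16 7/4 2 } -> simplest 13819/8192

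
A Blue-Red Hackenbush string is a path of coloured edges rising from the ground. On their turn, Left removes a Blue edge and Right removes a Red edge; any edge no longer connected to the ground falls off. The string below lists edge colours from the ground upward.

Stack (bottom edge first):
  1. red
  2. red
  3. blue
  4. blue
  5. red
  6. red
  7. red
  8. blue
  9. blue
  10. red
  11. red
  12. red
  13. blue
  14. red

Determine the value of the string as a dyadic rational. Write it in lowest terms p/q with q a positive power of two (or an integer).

Recurse on prefixes of the 14-edge string red red blue blue red red red blue blue red red red blue red:
value(r) = { ∅ | 0 } gives -1
value(rr) = { ∅ | -1; 0 } gives -2
value(rrb) = { -2 | -1; 0 } gives -3/2
value(rrbb) = { -2; -3/2 | -1; 0 } gives -5/4
value(rrbbr) = { -2; -3/2 | -5/4; -1; 0 } gives -11/8
value(rrbbrr) = { -2; -3/2 | -11/8; -5/4; -1; 0 } gives -23/16
value(rrbbrrr) = { -2; -3/2 | -23/16; -11/8; -5/4; -1; 0 } gives -47/32
value(rrbbrrrb) = { -2; -3/2; -47/32 | -23/16; -11/8; -5/4; -1; 0 } gives -93/64
value(rrbbrrrbb) = { -2; -3/2; -47/32; -93/64 | -23/16; -11/8; -5/4; -1; 0 } gives -185/128
value(rrbbrrrbbr) = { -2; -3/2; -47/32; -93/64 | -185/128; -23/16; -11/8; -5/4; -1; 0 } gives -371/256
value(rrbbrrrbbrr) = { -2; -3/2; -47/32; -93/64 | -371/256; -185/128; -23/16; -11/8; -5/4; -1; 0 } gives -743/512
value(rrbbrrrbbrrr) = { -2; -3/2; -47/32; -93/64 | -743/512; -371/256; -185/128; -23/16; -11/8; -5/4; -1; 0 } gives -1487/1024
value(rrbbrrrbbrrrb) = { -2; -3/2; -47/32; -93/64; -1487/1024 | -743/512; -371/256; -185/128; -23/16; -11/8; -5/4; -1; 0 } gives -2973/2048
value(rrbbrrrbbrrrbr) = { -2; -3/2; -47/32; -93/64; -1487/1024 | -2973/2048; -743/512; -371/256; -185/128; -23/16; -11/8; -5/4; -1; 0 } gives -5947/4096

-5947/4096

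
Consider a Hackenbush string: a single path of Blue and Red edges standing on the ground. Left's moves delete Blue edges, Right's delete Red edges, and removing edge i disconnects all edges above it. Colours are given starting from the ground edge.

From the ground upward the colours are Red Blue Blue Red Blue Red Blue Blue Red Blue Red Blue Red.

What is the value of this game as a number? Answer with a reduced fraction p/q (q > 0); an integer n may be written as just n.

-1323/4096

Recurse on prefixes of the 13-edge string Red Blue Blue Red Blue Red Blue Blue Red Blue Red Blue Red:
1 of 13 · R · max L −∞ · min R 0 — -1
2 of 13 · RB · max L -1 · min R 0 — -1/2
3 of 13 · RBB · max L -1/2 · min R 0 — -1/4
4 of 13 · RBBR · max L -1/2 · min R -1/4 — -3/8
5 of 13 · RBBRB · max L -3/8 · min R -1/4 — -5/16
6 of 13 · RBBRBR · max L -3/8 · min R -5/16 — -11/32
7 of 13 · RBBRBRB · max L -11/32 · min R -5/16 — -21/64
8 of 13 · RBBRBRBB · max L -21/64 · min R -5/16 — -41/128
9 of 13 · RBBRBRBBR · max L -21/64 · min R -41/128 — -83/256
10 of 13 · RBBRBRBBRB · max L -83/256 · min R -41/128 — -165/512
11 of 13 · RBBRBRBBRBR · max L -83/256 · min R -165/512 — -331/1024
12 of 13 · RBBRBRBBRBRB · max L -331/1024 · min R -165/512 — -661/2048
13 of 13 · RBBRBRBBRBRBR · max L -331/1024 · min R -661/2048 — -1323/4096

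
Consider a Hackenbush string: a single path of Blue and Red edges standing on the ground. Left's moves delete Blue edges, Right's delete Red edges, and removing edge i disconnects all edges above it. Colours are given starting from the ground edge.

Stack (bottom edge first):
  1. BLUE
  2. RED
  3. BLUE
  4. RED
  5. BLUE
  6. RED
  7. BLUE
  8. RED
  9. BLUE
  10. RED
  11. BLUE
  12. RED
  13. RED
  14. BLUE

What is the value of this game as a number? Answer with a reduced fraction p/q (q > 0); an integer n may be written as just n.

B: Left { 0 }, Right { none } -> simplest 1
BR: Left { 0 }, Right { 1 } -> simplest 1/2
BRB: Left { 0 1/2 }, Right { 1 } -> simplest 3/4
BRBR: Left { 0 1/2 }, Right { 3/4 1 } -> simplest 5/8
BRBRB: Left { 0 1/2 5/8 }, Right { 3/4 1 } -> simplest 11/16
BRBRBR: Left { 0 1/2 5/8 }, Right { 11/16 3/4 1 } -> simplest 21/32
BRBRBRB: Left { 0 1/2 5/8 21/32 }, Right { 11/16 3/4 1 } -> simplest 43/64
BRBRBRBR: Left { 0 1/2 5/8 21/32 }, Right { 43/64 11/16 3/4 1 } -> simplest 85/128
BRBRBRBRB: Left { 0 1/2 5/8 21/32 85/128 }, Right { 43/64 11/16 3/4 1 } -> simplest 171/256
BRBRBRBRBR: Left { 0 1/2 5/8 21/32 85/128 }, Right { 171/256 43/64 11/16 3/4 1 } -> simplest 341/512
BRBRBRBRBRB: Left { 0 1/2 5/8 21/32 85/128 341/512 }, Right { 171/256 43/64 11/16 3/4 1 } -> simplest 683/1024
BRBRBRBRBRBR: Left { 0 1/2 5/8 21/32 85/128 341/512 }, Right { 683/1024 171/256 43/64 11/16 3/4 1 } -> simplest 1365/2048
BRBRBRBRBRBRR: Left { 0 1/2 5/8 21/32 85/128 341/512 }, Right { 1365/2048 683/1024 171/256 43/64 11/16 3/4 1 } -> simplest 2729/4096
BRBRBRBRBRBRRB: Left { 0 1/2 5/8 21/32 85/128 341/512 2729/4096 }, Right { 1365/2048 683/1024 171/256 43/64 11/16 3/4 1 } -> simplest 5459/8192

5459/8192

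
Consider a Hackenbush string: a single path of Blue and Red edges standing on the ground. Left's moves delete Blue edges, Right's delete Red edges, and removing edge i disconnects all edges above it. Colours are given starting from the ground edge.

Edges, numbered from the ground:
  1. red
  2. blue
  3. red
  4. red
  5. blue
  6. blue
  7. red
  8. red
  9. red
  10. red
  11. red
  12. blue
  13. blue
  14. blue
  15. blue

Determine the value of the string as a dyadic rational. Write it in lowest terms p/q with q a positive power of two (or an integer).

G_1 [r]  L=[]  R=[0]  -> -1
G_2 [rb]  L=[-1]  R=[0]  -> -1/2
G_3 [rbr]  L=[-1]  R=[-1/2,0]  -> -3/4
G_4 [rbrr]  L=[-1]  R=[-3/4,-1/2,0]  -> -7/8
G_5 [rbrrb]  L=[-1,-7/8]  R=[-3/4,-1/2,0]  -> -13/16
G_6 [rbrrbb]  L=[-1,-7/8,-13/16]  R=[-3/4,-1/2,0]  -> -25/32
G_7 [rbrrbbr]  L=[-1,-7/8,-13/16]  R=[-25/32,-3/4,-1/2,0]  -> -51/64
G_8 [rbrrbbrr]  L=[-1,-7/8,-13/16]  R=[-51/64,-25/32,-3/4,-1/2,0]  -> -103/128
G_9 [rbrrbbrrr]  L=[-1,-7/8,-13/16]  R=[-103/128,-51/64,-25/32,-3/4,-1/2,0]  -> -207/256
G_10 [rbrrbbrrrr]  L=[-1,-7/8,-13/16]  R=[-207/256,-103/128,-51/64,-25/32,-3/4,-1/2,0]  -> -415/512
G_11 [rbrrbbrrrrr]  L=[-1,-7/8,-13/16]  R=[-415/512,-207/256,-103/128,-51/64,-25/32,-3/4,-1/2,0]  -> -831/1024
G_12 [rbrrbbrrrrrb]  L=[-1,-7/8,-13/16,-831/1024]  R=[-415/512,-207/256,-103/128,-51/64,-25/32,-3/4,-1/2,0]  -> -1661/2048
G_13 [rbrrbbrrrrrbb]  L=[-1,-7/8,-13/16,-831/1024,-1661/2048]  R=[-415/512,-207/256,-103/128,-51/64,-25/32,-3/4,-1/2,0]  -> -3321/4096
G_14 [rbrrbbrrrrrbbb]  L=[-1,-7/8,-13/16,-831/1024,-1661/2048,-3321/4096]  R=[-415/512,-207/256,-103/128,-51/64,-25/32,-3/4,-1/2,0]  -> -6641/8192
G_15 [rbrrbbrrrrrbbbb]  L=[-1,-7/8,-13/16,-831/1024,-1661/2048,-3321/4096,-6641/8192]  R=[-415/512,-207/256,-103/128,-51/64,-25/32,-3/4,-1/2,0]  -> -13281/16384

-13281/16384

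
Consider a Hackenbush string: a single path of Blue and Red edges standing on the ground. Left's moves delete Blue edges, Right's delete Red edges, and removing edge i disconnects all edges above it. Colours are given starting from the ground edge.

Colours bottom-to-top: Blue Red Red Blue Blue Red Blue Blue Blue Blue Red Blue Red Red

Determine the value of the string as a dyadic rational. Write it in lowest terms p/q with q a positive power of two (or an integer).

edge 1 of 14 (Blue): { 0 | · } ⇒ 1
edge 2 of 14 (Red): { 0 | 1 } ⇒ 1/2
edge 3 of 14 (Red): { 0 | 1/2,1 } ⇒ 1/4
edge 4 of 14 (Blue): { 0,1/4 | 1/2,1 } ⇒ 3/8
edge 5 of 14 (Blue): { 0,1/4,3/8 | 1/2,1 } ⇒ 7/16
edge 6 of 14 (Red): { 0,1/4,3/8 | 7/16,1/2,1 } ⇒ 13/32
edge 7 of 14 (Blue): { 0,1/4,3/8,13/32 | 7/16,1/2,1 } ⇒ 27/64
edge 8 of 14 (Blue): { 0,1/4,3/8,13/32,27/64 | 7/16,1/2,1 } ⇒ 55/128
edge 9 of 14 (Blue): { 0,1/4,3/8,13/32,27/64,55/128 | 7/16,1/2,1 } ⇒ 111/256
edge 10 of 14 (Blue): { 0,1/4,3/8,13/32,27/64,55/128,111/256 | 7/16,1/2,1 } ⇒ 223/512
edge 11 of 14 (Red): { 0,1/4,3/8,13/32,27/64,55/128,111/256 | 223/512,7/16,1/2,1 } ⇒ 445/1024
edge 12 of 14 (Blue): { 0,1/4,3/8,13/32,27/64,55/128,111/256,445/1024 | 223/512,7/16,1/2,1 } ⇒ 891/2048
edge 13 of 14 (Red): { 0,1/4,3/8,13/32,27/64,55/128,111/256,445/1024 | 891/2048,223/512,7/16,1/2,1 } ⇒ 1781/4096
edge 14 of 14 (Red): { 0,1/4,3/8,13/32,27/64,55/128,111/256,445/1024 | 1781/4096,891/2048,223/512,7/16,1/2,1 } ⇒ 3561/8192

3561/8192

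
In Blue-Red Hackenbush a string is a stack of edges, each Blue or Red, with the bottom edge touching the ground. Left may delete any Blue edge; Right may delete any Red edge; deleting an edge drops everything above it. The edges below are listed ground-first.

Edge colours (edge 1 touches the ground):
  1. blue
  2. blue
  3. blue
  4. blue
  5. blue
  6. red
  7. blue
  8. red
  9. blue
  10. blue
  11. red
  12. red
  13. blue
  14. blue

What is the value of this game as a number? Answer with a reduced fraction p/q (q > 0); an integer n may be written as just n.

2407/512

1 of 14 · b · max L 0 · min R +∞ => 1
2 of 14 · bb · max L 1 · min R +∞ => 2
3 of 14 · bbb · max L 2 · min R +∞ => 3
4 of 14 · bbbb · max L 3 · min R +∞ => 4
5 of 14 · bbbbb · max L 4 · min R +∞ => 5
6 of 14 · bbbbbr · max L 4 · min R 5 => 9/2
7 of 14 · bbbbbrb · max L 9/2 · min R 5 => 19/4
8 of 14 · bbbbbrbr · max L 9/2 · min R 19/4 => 37/8
9 of 14 · bbbbbrbrb · max L 37/8 · min R 19/4 => 75/16
10 of 14 · bbbbbrbrbb · max L 75/16 · min R 19/4 => 151/32
11 of 14 · bbbbbrbrbbr · max L 75/16 · min R 151/32 => 301/64
12 of 14 · bbbbbrbrbbrr · max L 75/16 · min R 301/64 => 601/128
13 of 14 · bbbbbrbrbbrrb · max L 601/128 · min R 301/64 => 1203/256
14 of 14 · bbbbbrbrbbrrbb · max L 1203/256 · min R 301/64 => 2407/512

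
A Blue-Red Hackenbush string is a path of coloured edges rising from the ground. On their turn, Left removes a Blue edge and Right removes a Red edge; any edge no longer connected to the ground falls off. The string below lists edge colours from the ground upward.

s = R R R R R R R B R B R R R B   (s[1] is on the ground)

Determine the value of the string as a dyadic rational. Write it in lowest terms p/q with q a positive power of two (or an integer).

-861/128

val_1 [R]  L=[(no moves)]  R=[0]  — -1
val_2 [RR]  L=[(no moves)]  R=[-1, 0]  — -2
val_3 [RRR]  L=[(no moves)]  R=[-2, -1, 0]  — -3
val_4 [RRRR]  L=[(no moves)]  R=[-3, -2, -1, 0]  — -4
val_5 [RRRRR]  L=[(no moves)]  R=[-4, -3, -2, -1, 0]  — -5
val_6 [RRRRRR]  L=[(no moves)]  R=[-5, -4, -3, -2, -1, 0]  — -6
val_7 [RRRRRRR]  L=[(no moves)]  R=[-6, -5, -4, -3, -2, -1, 0]  — -7
val_8 [RRRRRRRB]  L=[-7]  R=[-6, -5, -4, -3, -2, -1, 0]  — -13/2
val_9 [RRRRRRRBR]  L=[-7]  R=[-13/2, -6, -5, -4, -3, -2, -1, 0]  — -27/4
val_10 [RRRRRRRBRB]  L=[-7, -27/4]  R=[-13/2, -6, -5, -4, -3, -2, -1, 0]  — -53/8
val_11 [RRRRRRRBRBR]  L=[-7, -27/4]  R=[-53/8, -13/2, -6, -5, -4, -3, -2, -1, 0]  — -107/16
val_12 [RRRRRRRBRBRR]  L=[-7, -27/4]  R=[-107/16, -53/8, -13/2, -6, -5, -4, -3, -2, -1, 0]  — -215/32
val_13 [RRRRRRRBRBRRR]  L=[-7, -27/4]  R=[-215/32, -107/16, -53/8, -13/2, -6, -5, -4, -3, -2, -1, 0]  — -431/64
val_14 [RRRRRRRBRBRRRB]  L=[-7, -27/4, -431/64]  R=[-215/32, -107/16, -53/8, -13/2, -6, -5, -4, -3, -2, -1, 0]  — -861/128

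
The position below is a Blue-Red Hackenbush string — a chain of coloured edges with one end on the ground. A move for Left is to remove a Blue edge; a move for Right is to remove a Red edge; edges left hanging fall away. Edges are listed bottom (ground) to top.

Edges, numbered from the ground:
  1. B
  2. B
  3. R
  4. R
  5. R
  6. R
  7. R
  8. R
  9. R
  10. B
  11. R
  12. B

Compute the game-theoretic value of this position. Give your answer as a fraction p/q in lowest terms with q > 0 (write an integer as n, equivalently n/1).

1035/1024

step 1: add B to get B; options L={ 0 } R={  } = 1
step 2: add B to get BB; options L={ 0,1 } R={  } = 2
step 3: add R to get BBR; options L={ 0,1 } R={ 2 } = 3/2
step 4: add R to get BBRR; options L={ 0,1 } R={ 3/2,2 } = 5/4
step 5: add R to get BBRRR; options L={ 0,1 } R={ 5/4,3/2,2 } = 9/8
step 6: add R to get BBRRRR; options L={ 0,1 } R={ 9/8,5/4,3/2,2 } = 17/16
step 7: add R to get BBRRRRR; options L={ 0,1 } R={ 17/16,9/8,5/4,3/2,2 } = 33/32
step 8: add R to get BBRRRRRR; options L={ 0,1 } R={ 33/32,17/16,9/8,5/4,3/2,2 } = 65/64
step 9: add R to get BBRRRRRRR; options L={ 0,1 } R={ 65/64,33/32,17/16,9/8,5/4,3/2,2 } = 129/128
step 10: add B to get BBRRRRRRRB; options L={ 0,1,129/128 } R={ 65/64,33/32,17/16,9/8,5/4,3/2,2 } = 259/256
step 11: add R to get BBRRRRRRRBR; options L={ 0,1,129/128 } R={ 259/256,65/64,33/32,17/16,9/8,5/4,3/2,2 } = 517/512
step 12: add B to get BBRRRRRRRBRB; options L={ 0,1,129/128,517/512 } R={ 259/256,65/64,33/32,17/16,9/8,5/4,3/2,2 } = 1035/1024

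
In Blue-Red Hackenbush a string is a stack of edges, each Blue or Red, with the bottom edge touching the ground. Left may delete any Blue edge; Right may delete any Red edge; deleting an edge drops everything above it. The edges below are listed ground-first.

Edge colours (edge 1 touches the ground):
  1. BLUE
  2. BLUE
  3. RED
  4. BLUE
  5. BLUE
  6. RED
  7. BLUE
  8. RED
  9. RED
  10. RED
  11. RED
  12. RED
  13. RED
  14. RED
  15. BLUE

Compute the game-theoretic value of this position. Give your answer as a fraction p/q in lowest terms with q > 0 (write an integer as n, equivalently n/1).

Recurse on prefixes of the 15-edge string BLUE BLUE RED BLUE BLUE RED BLUE RED RED RED RED RED RED RED BLUE:
1 of 15 · B · max L 0 · min R +∞ so 1
2 of 15 · BB · max L 1 · min R +∞ so 2
3 of 15 · BBR · max L 1 · min R 2 so 3/2
4 of 15 · BBRB · max L 3/2 · min R 2 so 7/4
5 of 15 · BBRBB · max L 7/4 · min R 2 so 15/8
6 of 15 · BBRBBR · max L 7/4 · min R 15/8 so 29/16
7 of 15 · BBRBBRB · max L 29/16 · min R 15/8 so 59/32
8 of 15 · BBRBBRBR · max L 29/16 · min R 59/32 so 117/64
9 of 15 · BBRBBRBRR · max L 29/16 · min R 117/64 so 233/128
10 of 15 · BBRBBRBRRR · max L 29/16 · min R 233/128 so 465/256
11 of 15 · BBRBBRBRRRR · max L 29/16 · min R 465/256 so 929/512
12 of 15 · BBRBBRBRRRRR · max L 29/16 · min R 929/512 so 1857/1024
13 of 15 · BBRBBRBRRRRRR · max L 29/16 · min R 1857/1024 so 3713/2048
14 of 15 · BBRBBRBRRRRRRR · max L 29/16 · min R 3713/2048 so 7425/4096
15 of 15 · BBRBBRBRRRRRRRB · max L 7425/4096 · min R 3713/2048 so 14851/8192

14851/8192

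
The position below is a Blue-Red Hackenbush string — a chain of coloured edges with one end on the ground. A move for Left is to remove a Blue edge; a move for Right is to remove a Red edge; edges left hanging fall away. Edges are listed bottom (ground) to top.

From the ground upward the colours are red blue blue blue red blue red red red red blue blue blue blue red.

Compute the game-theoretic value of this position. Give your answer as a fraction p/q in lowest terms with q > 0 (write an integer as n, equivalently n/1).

Recurse on prefixes of the 15-edge string red blue blue blue red blue red red red red blue blue blue blue red:
r: Left { (no moves) }, Right { 0 } = simplest -1
rb: Left { -1 }, Right { 0 } = simplest -1/2
rbb: Left { -1; -1/2 }, Right { 0 } = simplest -1/4
rbbb: Left { -1; -1/2; -1/4 }, Right { 0 } = simplest -1/8
rbbbr: Left { -1; -1/2; -1/4 }, Right { -1/8; 0 } = simplest -3/16
rbbbrb: Left { -1; -1/2; -1/4; -3/16 }, Right { -1/8; 0 } = simplest -5/32
rbbbrbr: Left { -1; -1/2; -1/4; -3/16 }, Right { -5/32; -1/8; 0 } = simplest -11/64
rbbbrbrr: Left { -1; -1/2; -1/4; -3/16 }, Right { -11/64; -5/32; -1/8; 0 } = simplest -23/128
rbbbrbrrr: Left { -1; -1/2; -1/4; -3/16 }, Right { -23/128; -11/64; -5/32; -1/8; 0 } = simplest -47/256
rbbbrbrrrr: Left { -1; -1/2; -1/4; -3/16 }, Right { -47/256; -23/128; -11/64; -5/32; -1/8; 0 } = simplest -95/512
rbbbrbrrrrb: Left { -1; -1/2; -1/4; -3/16; -95/512 }, Right { -47/256; -23/128; -11/64; -5/32; -1/8; 0 } = simplest -189/1024
rbbbrbrrrrbb: Left { -1; -1/2; -1/4; -3/16; -95/512; -189/1024 }, Right { -47/256; -23/128; -11/64; -5/32; -1/8; 0 } = simplest -377/2048
rbbbrbrrrrbbb: Left { -1; -1/2; -1/4; -3/16; -95/512; -189/1024; -377/2048 }, Right { -47/256; -23/128; -11/64; -5/32; -1/8; 0 } = simplest -753/4096
rbbbrbrrrrbbbb: Left { -1; -1/2; -1/4; -3/16; -95/512; -189/1024; -377/2048; -753/4096 }, Right { -47/256; -23/128; -11/64; -5/32; -1/8; 0 } = simplest -1505/8192
rbbbrbrrrrbbbbr: Left { -1; -1/2; -1/4; -3/16; -95/512; -189/1024; -377/2048; -753/4096 }, Right { -1505/8192; -47/256; -23/128; -11/64; -5/32; -1/8; 0 } = simplest -3011/16384

-3011/16384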